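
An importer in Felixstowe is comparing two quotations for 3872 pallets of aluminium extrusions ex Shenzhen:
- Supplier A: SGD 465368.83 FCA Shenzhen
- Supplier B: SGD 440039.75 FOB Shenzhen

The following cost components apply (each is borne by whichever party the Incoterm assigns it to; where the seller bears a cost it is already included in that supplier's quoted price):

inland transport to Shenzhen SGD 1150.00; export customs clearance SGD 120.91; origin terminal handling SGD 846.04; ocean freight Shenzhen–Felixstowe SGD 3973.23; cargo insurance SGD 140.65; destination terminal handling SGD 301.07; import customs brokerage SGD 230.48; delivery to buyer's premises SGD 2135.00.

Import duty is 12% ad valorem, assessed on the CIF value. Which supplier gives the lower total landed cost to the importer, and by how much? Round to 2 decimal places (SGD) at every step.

Supplier A (FCA):
CIF value = FCA price + origin terminal + freight + insurance = 465368.83 + 846.04 + 3973.23 + 140.65 = 470328.75
Import duty = 470328.75 × 12% = 56439.45
Buyer bears (A): 846.04 + 3973.23 + 140.65 + 301.07 + 230.48 + 2135.00 = 7626.47
Landed cost (A) = invoice 465368.83 + 7626.47 + duty 56439.45 = 529434.75
Supplier B (FOB):
CIF value = FOB price + freight + insurance = 440039.75 + 3973.23 + 140.65 = 444153.63
Import duty = 444153.63 × 12% = 53298.44
Buyer bears (B): 3973.23 + 140.65 + 301.07 + 230.48 + 2135.00 = 6780.43
Landed cost (B) = invoice 440039.75 + 6780.43 + duty 53298.44 = 500118.62
Difference = |529434.75 − 500118.62| = 29316.13

Supplier B is cheaper by SGD 29316.13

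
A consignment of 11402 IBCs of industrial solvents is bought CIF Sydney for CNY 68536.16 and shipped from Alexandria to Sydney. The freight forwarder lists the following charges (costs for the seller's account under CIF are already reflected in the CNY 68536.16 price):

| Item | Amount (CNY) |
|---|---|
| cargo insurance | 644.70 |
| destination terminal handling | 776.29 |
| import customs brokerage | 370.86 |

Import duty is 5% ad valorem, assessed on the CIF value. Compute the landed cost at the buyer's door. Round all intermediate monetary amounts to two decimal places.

Total landed cost: CNY 73110.12

CIF: the seller pays costs through ocean freight and marine insurance to the destination port.
Already in the invoice (seller's account under CIF): insurance — exclude.
The CIF price already equals the CIF value: 68536.16
Import duty = 68536.16 × 5% = 3426.81
Buyer bears: destination terminal 776.29 + brokerage 370.86 + duty 3426.81 = 4573.96
Landed cost = invoice 68536.16 + 4573.96 = 73110.12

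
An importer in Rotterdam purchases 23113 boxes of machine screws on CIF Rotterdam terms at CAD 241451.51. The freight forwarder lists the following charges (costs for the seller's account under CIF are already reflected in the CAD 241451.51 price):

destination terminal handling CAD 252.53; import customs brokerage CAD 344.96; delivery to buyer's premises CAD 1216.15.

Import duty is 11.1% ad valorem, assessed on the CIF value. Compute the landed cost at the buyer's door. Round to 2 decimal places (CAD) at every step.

CIF: the seller pays costs through ocean freight and marine insurance to the destination port.
The CIF price already equals the CIF value: 241451.51
Import duty = 241451.51 × 11.1% = 26801.12
Buyer bears: destination terminal 252.53 + brokerage 344.96 + delivery 1216.15 + duty 26801.12 = 28614.76
Landed cost = invoice 241451.51 + 28614.76 = 270066.27

Total landed cost: CAD 270066.27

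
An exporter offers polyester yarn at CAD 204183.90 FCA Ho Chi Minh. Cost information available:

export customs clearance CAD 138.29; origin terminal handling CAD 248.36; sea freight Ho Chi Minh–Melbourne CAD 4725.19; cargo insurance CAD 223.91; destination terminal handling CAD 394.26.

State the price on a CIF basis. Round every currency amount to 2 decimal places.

Not relevant to the conversion: export clearance — on the seller under both FCA and CIF; already in the FCA price and stays in the CIF price. destination terminal — on the buyer under both terms; not part of either seller's price.
From FCA to CIF, the seller additionally bears: origin terminal, freight, insurance.
CIF price = 204183.90 + 248.36 + 4725.19 + 223.91 = 209381.36

CIF price: CAD 209381.36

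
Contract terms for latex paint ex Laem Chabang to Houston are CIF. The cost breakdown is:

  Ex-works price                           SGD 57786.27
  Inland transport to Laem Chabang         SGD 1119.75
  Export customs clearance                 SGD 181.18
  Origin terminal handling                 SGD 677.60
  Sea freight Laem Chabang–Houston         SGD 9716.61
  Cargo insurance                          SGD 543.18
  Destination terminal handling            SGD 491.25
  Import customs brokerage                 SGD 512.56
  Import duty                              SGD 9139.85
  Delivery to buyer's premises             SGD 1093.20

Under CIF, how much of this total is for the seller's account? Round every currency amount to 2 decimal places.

Seller's account: SGD 70024.59

CIF: the seller pays costs through ocean freight and marine insurance to the destination port.
Seller's account: goods 57786.27 + inland to port 1119.75 + export clearance 181.18 + origin terminal 677.60 + freight 9716.61 + insurance 543.18 = 70024.59
Buyer's account: destination terminal 491.25 + brokerage 512.56 + duty 9139.85 + delivery 1093.20 = 11236.86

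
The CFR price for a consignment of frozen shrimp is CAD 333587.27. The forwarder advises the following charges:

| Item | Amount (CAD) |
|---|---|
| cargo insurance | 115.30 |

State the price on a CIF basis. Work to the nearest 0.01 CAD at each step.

From CFR to CIF, the seller additionally bears: insurance.
CIF price = 333587.27 + 115.30 = 333702.57

CIF price: CAD 333702.57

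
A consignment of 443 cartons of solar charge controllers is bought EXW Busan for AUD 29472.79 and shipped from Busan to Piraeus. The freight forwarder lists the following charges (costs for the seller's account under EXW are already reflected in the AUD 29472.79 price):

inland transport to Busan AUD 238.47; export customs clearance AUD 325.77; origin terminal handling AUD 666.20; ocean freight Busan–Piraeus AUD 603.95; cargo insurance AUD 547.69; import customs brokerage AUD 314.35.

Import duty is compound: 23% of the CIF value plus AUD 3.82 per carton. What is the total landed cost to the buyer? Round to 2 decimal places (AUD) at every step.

EXW: the seller makes goods available at their premises; the buyer bears all onward costs.
CIF value = EXW price + inland to port + export clearance + origin terminal + freight + insurance = 29472.79 + 238.47 + 325.77 + 666.20 + 603.95 + 547.69 = 31854.87
Ad valorem component: 31854.87 × 23% = 7326.62
Specific component: 443 × 3.82 = 1692.26
Import duty = 7326.62 + 1692.26 = 9018.88
Buyer bears: inland to port 238.47 + export clearance 325.77 + origin terminal 666.20 + freight 603.95 + insurance 547.69 + brokerage 314.35 + duty 9018.88 = 11715.31
Landed cost = invoice 29472.79 + 11715.31 = 41188.10

Total landed cost: AUD 41188.10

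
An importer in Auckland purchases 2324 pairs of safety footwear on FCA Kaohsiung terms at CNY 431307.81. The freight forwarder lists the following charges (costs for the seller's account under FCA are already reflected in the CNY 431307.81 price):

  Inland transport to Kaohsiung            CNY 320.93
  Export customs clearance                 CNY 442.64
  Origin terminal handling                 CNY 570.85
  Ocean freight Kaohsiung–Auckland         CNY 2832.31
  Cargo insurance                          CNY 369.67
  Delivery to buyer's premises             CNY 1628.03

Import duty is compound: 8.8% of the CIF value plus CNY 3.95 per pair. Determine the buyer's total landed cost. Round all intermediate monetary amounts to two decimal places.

FCA: the seller delivers export-cleared goods to the carrier; the buyer bears costs from that point.
Already in the invoice (seller's account under FCA): inland to port, export clearance — exclude.
CIF value = FCA price + origin terminal + freight + insurance = 431307.81 + 570.85 + 2832.31 + 369.67 = 435080.64
Ad valorem component: 435080.64 × 8.8% = 38287.10
Specific component: 2324 × 3.95 = 9179.80
Import duty = 38287.10 + 9179.80 = 47466.90
Buyer bears: origin terminal 570.85 + freight 2832.31 + insurance 369.67 + delivery 1628.03 + duty 47466.90 = 52867.76
Landed cost = invoice 431307.81 + 52867.76 = 484175.57

Total landed cost: CNY 484175.57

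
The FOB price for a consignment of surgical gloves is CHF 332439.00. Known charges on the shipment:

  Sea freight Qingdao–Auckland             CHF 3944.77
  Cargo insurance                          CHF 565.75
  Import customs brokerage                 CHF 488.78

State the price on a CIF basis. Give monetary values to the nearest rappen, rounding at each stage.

CIF price: CHF 336949.52

Not relevant to the conversion: brokerage — on the buyer under both terms; not part of either seller's price.
From FOB to CIF, the seller additionally bears: freight, insurance.
CIF price = 332439.00 + 3944.77 + 565.75 = 336949.52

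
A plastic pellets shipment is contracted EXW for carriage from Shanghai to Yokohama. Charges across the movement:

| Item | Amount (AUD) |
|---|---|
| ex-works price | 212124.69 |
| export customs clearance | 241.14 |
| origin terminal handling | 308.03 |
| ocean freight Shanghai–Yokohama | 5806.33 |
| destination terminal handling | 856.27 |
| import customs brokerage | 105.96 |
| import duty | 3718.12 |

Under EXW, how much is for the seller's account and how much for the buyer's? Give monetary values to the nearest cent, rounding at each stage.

EXW: the seller makes goods available at their premises; the buyer bears all onward costs.
Seller's account: goods 212124.69 = 212124.69
Buyer's account: export clearance 241.14 + origin terminal 308.03 + freight 5806.33 + destination terminal 856.27 + brokerage 105.96 + duty 3718.12 = 11035.85

Seller: AUD 212124.69; buyer: AUD 11035.85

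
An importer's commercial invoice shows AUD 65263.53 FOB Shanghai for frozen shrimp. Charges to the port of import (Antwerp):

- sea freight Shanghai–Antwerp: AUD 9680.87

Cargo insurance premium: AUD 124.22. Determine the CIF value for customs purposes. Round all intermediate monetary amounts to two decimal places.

CIF value: AUD 75068.62

CIF = FOB price + freight + insurance
CIF = 65263.53 + 9680.87 + 124.22 = 75068.62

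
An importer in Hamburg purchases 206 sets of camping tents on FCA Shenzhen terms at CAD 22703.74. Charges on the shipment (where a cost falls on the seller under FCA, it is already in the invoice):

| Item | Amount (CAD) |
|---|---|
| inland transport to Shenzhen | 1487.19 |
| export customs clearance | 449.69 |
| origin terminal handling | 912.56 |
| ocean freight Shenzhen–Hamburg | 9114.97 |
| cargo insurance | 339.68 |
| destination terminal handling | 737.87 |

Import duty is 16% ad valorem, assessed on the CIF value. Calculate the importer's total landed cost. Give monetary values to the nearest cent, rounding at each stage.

Total landed cost: CAD 39100.17

FCA: the seller delivers export-cleared goods to the carrier; the buyer bears costs from that point.
Already in the invoice (seller's account under FCA): inland to port, export clearance — exclude.
CIF value = FCA price + origin terminal + freight + insurance = 22703.74 + 912.56 + 9114.97 + 339.68 = 33070.95
Import duty = 33070.95 × 16% = 5291.35
Buyer bears: origin terminal 912.56 + freight 9114.97 + insurance 339.68 + destination terminal 737.87 + duty 5291.35 = 16396.43
Landed cost = invoice 22703.74 + 16396.43 = 39100.17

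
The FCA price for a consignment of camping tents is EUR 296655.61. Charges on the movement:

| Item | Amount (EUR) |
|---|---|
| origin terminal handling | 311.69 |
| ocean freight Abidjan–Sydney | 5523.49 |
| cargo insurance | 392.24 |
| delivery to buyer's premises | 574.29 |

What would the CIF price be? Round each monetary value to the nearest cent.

CIF price: EUR 302883.03

Not relevant to the conversion: delivery — on the buyer under both terms; not part of either seller's price.
From FCA to CIF, the seller additionally bears: origin terminal, freight, insurance.
CIF price = 296655.61 + 311.69 + 5523.49 + 392.24 = 302883.03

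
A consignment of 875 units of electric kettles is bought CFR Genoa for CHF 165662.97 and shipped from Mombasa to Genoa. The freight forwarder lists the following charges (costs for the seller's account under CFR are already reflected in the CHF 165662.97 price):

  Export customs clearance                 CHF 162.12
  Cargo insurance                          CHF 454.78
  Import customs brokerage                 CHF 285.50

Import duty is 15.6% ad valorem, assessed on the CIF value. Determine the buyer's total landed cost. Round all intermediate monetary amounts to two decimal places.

Total landed cost: CHF 192317.62

CFR: the seller pays costs through ocean freight to the destination port, but not insurance.
Already in the invoice (seller's account under CFR): export clearance — exclude.
CIF value = CFR price + insurance = 165662.97 + 454.78 = 166117.75
Import duty = 166117.75 × 15.6% = 25914.37
Buyer bears: insurance 454.78 + brokerage 285.50 + duty 25914.37 = 26654.65
Landed cost = invoice 165662.97 + 26654.65 = 192317.62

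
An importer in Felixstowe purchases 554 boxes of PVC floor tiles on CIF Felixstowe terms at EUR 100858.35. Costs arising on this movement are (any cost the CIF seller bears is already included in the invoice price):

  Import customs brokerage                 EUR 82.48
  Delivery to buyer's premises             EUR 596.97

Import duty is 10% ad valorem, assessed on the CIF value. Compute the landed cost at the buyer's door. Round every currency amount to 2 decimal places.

CIF: the seller pays costs through ocean freight and marine insurance to the destination port.
The CIF price already equals the CIF value: 100858.35
Import duty = 100858.35 × 10% = 10085.84
Buyer bears: brokerage 82.48 + delivery 596.97 + duty 10085.84 = 10765.29
Landed cost = invoice 100858.35 + 10765.29 = 111623.64

Total landed cost: EUR 111623.64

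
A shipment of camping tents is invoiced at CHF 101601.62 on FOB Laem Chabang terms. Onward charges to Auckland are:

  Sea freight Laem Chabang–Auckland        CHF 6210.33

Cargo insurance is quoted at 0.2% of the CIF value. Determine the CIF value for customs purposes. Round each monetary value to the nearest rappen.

CIF value: CHF 108028.01

Let C be the CIF value. C = FOB price + freight + 0.2% × C
C − 0.2% × C = 101601.62 + 6210.33
0.998 × C = 107811.95
C = 107811.95 / 0.998 = 108028.01
Insurance premium = 0.2% × 108028.01 = 216.06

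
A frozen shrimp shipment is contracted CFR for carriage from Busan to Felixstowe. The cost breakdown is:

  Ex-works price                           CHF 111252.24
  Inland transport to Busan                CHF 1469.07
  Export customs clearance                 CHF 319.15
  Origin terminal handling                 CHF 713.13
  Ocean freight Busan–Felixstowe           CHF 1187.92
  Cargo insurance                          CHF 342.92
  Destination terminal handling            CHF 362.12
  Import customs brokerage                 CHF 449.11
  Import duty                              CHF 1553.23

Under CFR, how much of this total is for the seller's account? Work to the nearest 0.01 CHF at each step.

Seller's account: CHF 114941.51

CFR: the seller pays costs through ocean freight to the destination port, but not insurance.
Seller's account: goods 111252.24 + inland to port 1469.07 + export clearance 319.15 + origin terminal 713.13 + freight 1187.92 = 114941.51
Buyer's account: insurance 342.92 + destination terminal 362.12 + brokerage 449.11 + duty 1553.23 = 2707.38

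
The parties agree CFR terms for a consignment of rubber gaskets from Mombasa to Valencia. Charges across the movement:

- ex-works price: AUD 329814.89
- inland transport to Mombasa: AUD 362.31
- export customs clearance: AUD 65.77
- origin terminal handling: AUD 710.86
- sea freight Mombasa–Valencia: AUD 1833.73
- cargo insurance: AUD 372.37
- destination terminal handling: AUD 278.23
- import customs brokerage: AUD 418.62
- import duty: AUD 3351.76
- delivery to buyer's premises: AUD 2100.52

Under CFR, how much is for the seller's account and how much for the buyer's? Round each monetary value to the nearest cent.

Seller: AUD 332787.56; buyer: AUD 6521.50

CFR: the seller pays costs through ocean freight to the destination port, but not insurance.
Seller's account: goods 329814.89 + inland to port 362.31 + export clearance 65.77 + origin terminal 710.86 + freight 1833.73 = 332787.56
Buyer's account: insurance 372.37 + destination terminal 278.23 + brokerage 418.62 + duty 3351.76 + delivery 2100.52 = 6521.50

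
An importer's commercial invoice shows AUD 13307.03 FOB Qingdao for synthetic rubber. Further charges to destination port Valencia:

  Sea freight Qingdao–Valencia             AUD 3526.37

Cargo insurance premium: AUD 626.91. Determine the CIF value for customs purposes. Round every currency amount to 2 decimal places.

CIF = FOB price + freight + insurance
CIF = 13307.03 + 3526.37 + 626.91 = 17460.31

CIF value: AUD 17460.31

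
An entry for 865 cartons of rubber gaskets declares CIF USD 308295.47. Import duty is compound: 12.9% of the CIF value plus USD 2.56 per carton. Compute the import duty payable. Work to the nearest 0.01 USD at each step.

Ad valorem component: 308295.47 × 12.9% = 39770.12
Specific component: 865 × 2.56 = 2214.40
Import duty = 39770.12 + 2214.40 = 41984.52

Import duty: USD 41984.52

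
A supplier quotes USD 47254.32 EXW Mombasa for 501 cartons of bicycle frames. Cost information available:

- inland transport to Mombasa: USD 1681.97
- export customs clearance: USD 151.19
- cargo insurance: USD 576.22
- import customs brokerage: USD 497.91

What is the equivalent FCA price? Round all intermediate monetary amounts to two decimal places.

FCA price: USD 49087.48

Not relevant to the conversion: brokerage, insurance — on the buyer under both terms; not part of either seller's price.
From EXW to FCA, the seller additionally bears: inland to port, export clearance.
FCA price = 47254.32 + 1681.97 + 151.19 = 49087.48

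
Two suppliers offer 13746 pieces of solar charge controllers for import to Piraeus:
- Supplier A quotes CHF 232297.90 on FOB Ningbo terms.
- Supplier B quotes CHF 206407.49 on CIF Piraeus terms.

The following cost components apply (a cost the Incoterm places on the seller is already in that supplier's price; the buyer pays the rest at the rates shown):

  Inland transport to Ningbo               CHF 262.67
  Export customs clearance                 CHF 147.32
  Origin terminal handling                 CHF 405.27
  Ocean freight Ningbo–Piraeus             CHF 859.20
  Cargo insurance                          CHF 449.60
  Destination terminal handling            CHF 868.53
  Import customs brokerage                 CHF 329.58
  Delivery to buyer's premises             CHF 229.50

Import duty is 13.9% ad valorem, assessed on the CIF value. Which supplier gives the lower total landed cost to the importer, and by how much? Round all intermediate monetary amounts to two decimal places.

Supplier B is cheaper by CHF 30979.90

Supplier A (FOB):
CIF value = FOB price + freight + insurance = 232297.90 + 859.20 + 449.60 = 233606.70
Import duty = 233606.70 × 13.9% = 32471.33
Buyer bears (A): 859.20 + 449.60 + 868.53 + 329.58 + 229.50 = 2736.41
Landed cost (A) = invoice 232297.90 + 2736.41 + duty 32471.33 = 267505.64
Supplier B (CIF):
The CIF price already equals the CIF value: 206407.49
Import duty = 206407.49 × 13.9% = 28690.64
Buyer bears (B): 868.53 + 329.58 + 229.50 = 1427.61
Landed cost (B) = invoice 206407.49 + 1427.61 + duty 28690.64 = 236525.74
Difference = |267505.64 − 236525.74| = 30979.90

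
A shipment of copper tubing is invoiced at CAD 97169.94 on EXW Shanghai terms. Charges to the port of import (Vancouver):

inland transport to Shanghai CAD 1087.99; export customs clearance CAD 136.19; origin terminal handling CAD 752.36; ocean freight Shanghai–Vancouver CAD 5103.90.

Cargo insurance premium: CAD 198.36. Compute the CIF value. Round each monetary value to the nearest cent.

CIF = EXW price + pre-shipment costs + freight + insurance
CIF = 97169.94 + 1087.99 + 136.19 + 752.36 + 5103.90 + 198.36 = 104448.74

CIF value: CAD 104448.74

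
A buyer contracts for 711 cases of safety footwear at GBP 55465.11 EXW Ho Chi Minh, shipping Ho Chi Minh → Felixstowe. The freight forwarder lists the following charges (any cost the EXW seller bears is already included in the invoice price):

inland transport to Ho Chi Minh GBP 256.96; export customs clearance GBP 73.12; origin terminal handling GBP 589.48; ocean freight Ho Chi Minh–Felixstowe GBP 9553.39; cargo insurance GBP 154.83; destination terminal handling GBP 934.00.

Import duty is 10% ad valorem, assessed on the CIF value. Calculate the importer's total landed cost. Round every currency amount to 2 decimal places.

EXW: the seller makes goods available at their premises; the buyer bears all onward costs.
CIF value = EXW price + inland to port + export clearance + origin terminal + freight + insurance = 55465.11 + 256.96 + 73.12 + 589.48 + 9553.39 + 154.83 = 66092.89
Import duty = 66092.89 × 10% = 6609.29
Buyer bears: inland to port 256.96 + export clearance 73.12 + origin terminal 589.48 + freight 9553.39 + insurance 154.83 + destination terminal 934.00 + duty 6609.29 = 18171.07
Landed cost = invoice 55465.11 + 18171.07 = 73636.18

Total landed cost: GBP 73636.18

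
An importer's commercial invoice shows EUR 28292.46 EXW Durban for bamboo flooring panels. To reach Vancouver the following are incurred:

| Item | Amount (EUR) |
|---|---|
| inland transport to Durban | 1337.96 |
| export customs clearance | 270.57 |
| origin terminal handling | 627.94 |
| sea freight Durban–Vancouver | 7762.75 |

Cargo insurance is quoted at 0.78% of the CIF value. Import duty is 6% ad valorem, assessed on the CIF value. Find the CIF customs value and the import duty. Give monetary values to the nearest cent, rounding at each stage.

CIF value: EUR 38592.70; import duty: EUR 2315.56

Let C be the CIF value. C = EXW price + pre-shipment costs + freight + 0.78% × C
C − 0.78% × C = 28292.46 + 1337.96 + 270.57 + 627.94 + 7762.75
0.9922 × C = 38291.68
C = 38291.68 / 0.9922 = 38592.70
Insurance premium = 0.78% × 38592.70 = 301.02
Import duty = 38592.70 × 6% = 2315.56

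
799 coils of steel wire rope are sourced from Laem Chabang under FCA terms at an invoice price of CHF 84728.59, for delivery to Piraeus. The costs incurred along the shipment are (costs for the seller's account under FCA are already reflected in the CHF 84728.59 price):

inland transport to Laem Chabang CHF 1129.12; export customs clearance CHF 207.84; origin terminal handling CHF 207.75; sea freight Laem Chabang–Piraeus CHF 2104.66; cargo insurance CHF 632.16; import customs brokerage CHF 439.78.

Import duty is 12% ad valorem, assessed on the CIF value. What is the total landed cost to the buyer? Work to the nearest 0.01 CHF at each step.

Total landed cost: CHF 98633.72

FCA: the seller delivers export-cleared goods to the carrier; the buyer bears costs from that point.
Already in the invoice (seller's account under FCA): inland to port, export clearance — exclude.
CIF value = FCA price + origin terminal + freight + insurance = 84728.59 + 207.75 + 2104.66 + 632.16 = 87673.16
Import duty = 87673.16 × 12% = 10520.78
Buyer bears: origin terminal 207.75 + freight 2104.66 + insurance 632.16 + brokerage 439.78 + duty 10520.78 = 13905.13
Landed cost = invoice 84728.59 + 13905.13 = 98633.72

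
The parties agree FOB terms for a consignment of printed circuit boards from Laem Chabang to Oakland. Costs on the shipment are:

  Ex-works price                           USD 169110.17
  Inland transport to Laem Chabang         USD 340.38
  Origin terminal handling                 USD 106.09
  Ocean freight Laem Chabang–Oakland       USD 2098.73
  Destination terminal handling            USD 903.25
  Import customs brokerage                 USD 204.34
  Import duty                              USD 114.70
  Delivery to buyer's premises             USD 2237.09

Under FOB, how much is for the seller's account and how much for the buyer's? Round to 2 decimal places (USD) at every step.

FOB: the seller bears costs until goods are on board at the origin port; the buyer bears freight, insurance and all costs thereafter.
Seller's account: goods 169110.17 + inland to port 340.38 + origin terminal 106.09 = 169556.64
Buyer's account: freight 2098.73 + destination terminal 903.25 + brokerage 204.34 + duty 114.70 + delivery 2237.09 = 5558.11

Seller: USD 169556.64; buyer: USD 5558.11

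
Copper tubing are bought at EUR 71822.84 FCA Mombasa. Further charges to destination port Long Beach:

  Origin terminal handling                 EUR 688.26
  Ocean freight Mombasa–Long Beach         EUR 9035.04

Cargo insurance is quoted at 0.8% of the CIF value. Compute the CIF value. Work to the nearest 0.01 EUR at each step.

Let C be the CIF value. C = FCA price + pre-shipment costs + freight + 0.8% × C
C − 0.8% × C = 71822.84 + 688.26 + 9035.04
0.992 × C = 81546.14
C = 81546.14 / 0.992 = 82203.77
Insurance premium = 0.8% × 82203.77 = 657.63

CIF value: EUR 82203.77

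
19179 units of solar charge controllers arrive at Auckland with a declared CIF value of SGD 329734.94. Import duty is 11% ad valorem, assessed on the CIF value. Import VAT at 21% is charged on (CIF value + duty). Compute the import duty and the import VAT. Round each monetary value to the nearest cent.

Import duty: SGD 36270.84; import VAT: SGD 76861.21

Import duty = 329734.94 × 11% = 36270.84
VAT base = CIF + duty = 329734.94 + 36270.84 = 366005.78
Import VAT = 366005.78 × 21% = 76861.21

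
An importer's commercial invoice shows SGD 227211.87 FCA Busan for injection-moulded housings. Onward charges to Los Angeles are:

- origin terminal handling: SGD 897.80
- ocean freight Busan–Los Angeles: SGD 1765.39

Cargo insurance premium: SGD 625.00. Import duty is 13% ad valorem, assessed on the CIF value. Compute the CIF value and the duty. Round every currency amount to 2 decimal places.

CIF = FCA price + pre-shipment costs + freight + insurance
CIF = 227211.87 + 897.80 + 1765.39 + 625.00 = 230500.06
Import duty = 230500.06 × 13% = 29965.01

CIF value: SGD 230500.06; import duty: SGD 29965.01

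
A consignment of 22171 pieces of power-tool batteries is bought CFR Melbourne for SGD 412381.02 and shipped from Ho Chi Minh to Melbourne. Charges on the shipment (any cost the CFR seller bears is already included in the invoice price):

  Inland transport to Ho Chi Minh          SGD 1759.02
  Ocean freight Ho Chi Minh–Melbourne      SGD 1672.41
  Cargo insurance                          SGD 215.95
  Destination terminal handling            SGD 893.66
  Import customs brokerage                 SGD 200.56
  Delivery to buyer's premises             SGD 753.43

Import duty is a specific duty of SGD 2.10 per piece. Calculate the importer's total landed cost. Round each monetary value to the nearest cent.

CFR: the seller pays costs through ocean freight to the destination port, but not insurance.
Already in the invoice (seller's account under CFR): inland to port, freight — exclude.
CIF value = CFR price + insurance = 412381.02 + 215.95 = 412596.97
Import duty = 22171 × 2.10 = 46559.10
Buyer bears: insurance 215.95 + destination terminal 893.66 + brokerage 200.56 + delivery 753.43 + duty 46559.10 = 48622.70
Landed cost = invoice 412381.02 + 48622.70 = 461003.72

Total landed cost: SGD 461003.72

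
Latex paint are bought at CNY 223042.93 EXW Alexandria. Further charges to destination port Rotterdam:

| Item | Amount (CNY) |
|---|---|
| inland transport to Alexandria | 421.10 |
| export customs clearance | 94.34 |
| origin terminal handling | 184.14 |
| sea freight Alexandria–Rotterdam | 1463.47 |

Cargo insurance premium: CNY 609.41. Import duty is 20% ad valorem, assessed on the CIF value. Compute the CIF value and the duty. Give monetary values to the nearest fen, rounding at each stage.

CIF = EXW price + pre-shipment costs + freight + insurance
CIF = 223042.93 + 421.10 + 94.34 + 184.14 + 1463.47 + 609.41 = 225815.39
Import duty = 225815.39 × 20% = 45163.08

CIF value: CNY 225815.39; import duty: CNY 45163.08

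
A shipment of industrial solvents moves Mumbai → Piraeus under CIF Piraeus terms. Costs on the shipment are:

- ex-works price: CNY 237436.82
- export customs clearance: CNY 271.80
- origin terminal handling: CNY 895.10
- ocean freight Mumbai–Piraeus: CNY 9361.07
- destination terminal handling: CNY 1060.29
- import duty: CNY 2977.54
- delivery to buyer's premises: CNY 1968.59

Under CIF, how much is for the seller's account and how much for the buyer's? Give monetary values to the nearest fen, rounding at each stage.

CIF: the seller pays costs through ocean freight and marine insurance to the destination port.
Seller's account: goods 237436.82 + export clearance 271.80 + origin terminal 895.10 + freight 9361.07 = 247964.79
Buyer's account: destination terminal 1060.29 + duty 2977.54 + delivery 1968.59 = 6006.42

Seller: CNY 247964.79; buyer: CNY 6006.42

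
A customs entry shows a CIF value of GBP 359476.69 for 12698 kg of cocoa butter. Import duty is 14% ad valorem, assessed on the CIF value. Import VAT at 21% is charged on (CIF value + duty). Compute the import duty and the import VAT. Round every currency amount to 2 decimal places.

Import duty: GBP 50326.74; import VAT: GBP 86058.72

Import duty = 359476.69 × 14% = 50326.74
VAT base = CIF + duty = 359476.69 + 50326.74 = 409803.43
Import VAT = 409803.43 × 21% = 86058.72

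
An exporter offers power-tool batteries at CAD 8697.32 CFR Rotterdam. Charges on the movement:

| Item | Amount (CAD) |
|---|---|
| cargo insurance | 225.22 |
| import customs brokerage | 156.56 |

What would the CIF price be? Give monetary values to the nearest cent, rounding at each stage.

CIF price: CAD 8922.54

Not relevant to the conversion: brokerage — on the buyer under both terms; not part of either seller's price.
From CFR to CIF, the seller additionally bears: insurance.
CIF price = 8697.32 + 225.22 = 8922.54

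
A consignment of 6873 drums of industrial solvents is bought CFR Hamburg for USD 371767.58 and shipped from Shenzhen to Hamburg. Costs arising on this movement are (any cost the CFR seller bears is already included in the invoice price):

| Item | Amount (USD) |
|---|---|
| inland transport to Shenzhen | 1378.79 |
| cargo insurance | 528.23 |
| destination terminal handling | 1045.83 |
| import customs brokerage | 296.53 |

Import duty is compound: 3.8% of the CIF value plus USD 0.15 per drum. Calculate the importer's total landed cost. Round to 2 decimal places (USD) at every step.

CFR: the seller pays costs through ocean freight to the destination port, but not insurance.
Already in the invoice (seller's account under CFR): inland to port — exclude.
CIF value = CFR price + insurance = 371767.58 + 528.23 = 372295.81
Ad valorem component: 372295.81 × 3.8% = 14147.24
Specific component: 6873 × 0.15 = 1030.95
Import duty = 14147.24 + 1030.95 = 15178.19
Buyer bears: insurance 528.23 + destination terminal 1045.83 + brokerage 296.53 + duty 15178.19 = 17048.78
Landed cost = invoice 371767.58 + 17048.78 = 388816.36

Total landed cost: USD 388816.36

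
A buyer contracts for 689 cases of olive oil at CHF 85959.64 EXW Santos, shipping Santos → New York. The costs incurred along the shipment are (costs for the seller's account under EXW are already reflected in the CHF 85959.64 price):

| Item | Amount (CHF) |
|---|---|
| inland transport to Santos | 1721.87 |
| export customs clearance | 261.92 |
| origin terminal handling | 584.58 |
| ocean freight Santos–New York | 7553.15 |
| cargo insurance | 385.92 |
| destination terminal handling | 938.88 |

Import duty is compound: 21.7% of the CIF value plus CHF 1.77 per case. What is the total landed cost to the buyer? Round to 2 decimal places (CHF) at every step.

EXW: the seller makes goods available at their premises; the buyer bears all onward costs.
CIF value = EXW price + inland to port + export clearance + origin terminal + freight + insurance = 85959.64 + 1721.87 + 261.92 + 584.58 + 7553.15 + 385.92 = 96467.08
Ad valorem component: 96467.08 × 21.7% = 20933.36
Specific component: 689 × 1.77 = 1219.53
Import duty = 20933.36 + 1219.53 = 22152.89
Buyer bears: inland to port 1721.87 + export clearance 261.92 + origin terminal 584.58 + freight 7553.15 + insurance 385.92 + destination terminal 938.88 + duty 22152.89 = 33599.21
Landed cost = invoice 85959.64 + 33599.21 = 119558.85

Total landed cost: CHF 119558.85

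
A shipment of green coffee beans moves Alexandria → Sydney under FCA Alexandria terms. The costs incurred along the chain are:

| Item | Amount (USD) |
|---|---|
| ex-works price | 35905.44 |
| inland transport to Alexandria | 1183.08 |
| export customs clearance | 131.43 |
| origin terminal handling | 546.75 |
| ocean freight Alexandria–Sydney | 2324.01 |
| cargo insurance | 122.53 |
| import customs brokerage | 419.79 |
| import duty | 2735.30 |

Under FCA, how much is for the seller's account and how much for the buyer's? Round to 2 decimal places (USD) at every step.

Seller: USD 37219.95; buyer: USD 6148.38

FCA: the seller delivers export-cleared goods to the carrier; the buyer bears costs from that point.
Seller's account: goods 35905.44 + inland to port 1183.08 + export clearance 131.43 = 37219.95
Buyer's account: origin terminal 546.75 + freight 2324.01 + insurance 122.53 + brokerage 419.79 + duty 2735.30 = 6148.38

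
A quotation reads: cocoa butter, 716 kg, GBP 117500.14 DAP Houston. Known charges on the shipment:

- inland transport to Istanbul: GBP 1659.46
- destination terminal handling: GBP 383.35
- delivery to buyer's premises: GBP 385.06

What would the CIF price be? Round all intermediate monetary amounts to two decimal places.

CIF price: GBP 116731.73

Not relevant to the conversion: inland to port — on the seller under both DAP and CIF; already in the DAP price and stays in the CIF price.
From DAP to CIF, the seller no longer bears: destination terminal, delivery.
CIF price = 117500.14 − 383.35 − 385.06 = 116731.73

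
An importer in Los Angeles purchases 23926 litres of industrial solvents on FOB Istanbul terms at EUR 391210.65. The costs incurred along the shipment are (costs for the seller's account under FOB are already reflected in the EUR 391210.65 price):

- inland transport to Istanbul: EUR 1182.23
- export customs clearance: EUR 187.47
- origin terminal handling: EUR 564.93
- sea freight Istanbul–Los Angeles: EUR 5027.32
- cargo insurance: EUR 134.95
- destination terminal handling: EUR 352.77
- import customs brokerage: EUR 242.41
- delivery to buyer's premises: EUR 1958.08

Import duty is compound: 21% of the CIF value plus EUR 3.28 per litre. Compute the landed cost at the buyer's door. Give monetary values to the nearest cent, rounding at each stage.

FOB: the seller bears costs until goods are on board at the origin port; the buyer bears freight, insurance and all costs thereafter.
Already in the invoice (seller's account under FOB): inland to port, export clearance, origin terminal — exclude.
CIF value = FOB price + freight + insurance = 391210.65 + 5027.32 + 134.95 = 396372.92
Ad valorem component: 396372.92 × 21% = 83238.31
Specific component: 23926 × 3.28 = 78477.28
Import duty = 83238.31 + 78477.28 = 161715.59
Buyer bears: freight 5027.32 + insurance 134.95 + destination terminal 352.77 + brokerage 242.41 + delivery 1958.08 + duty 161715.59 = 169431.12
Landed cost = invoice 391210.65 + 169431.12 = 560641.77

Total landed cost: EUR 560641.77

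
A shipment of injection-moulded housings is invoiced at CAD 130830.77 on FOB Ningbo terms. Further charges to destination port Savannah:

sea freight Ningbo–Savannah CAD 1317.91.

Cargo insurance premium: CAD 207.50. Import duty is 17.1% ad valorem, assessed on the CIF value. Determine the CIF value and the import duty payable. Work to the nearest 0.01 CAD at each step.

CIF = FOB price + freight + insurance
CIF = 130830.77 + 1317.91 + 207.50 = 132356.18
Import duty = 132356.18 × 17.1% = 22632.91

CIF value: CAD 132356.18; import duty: CAD 22632.91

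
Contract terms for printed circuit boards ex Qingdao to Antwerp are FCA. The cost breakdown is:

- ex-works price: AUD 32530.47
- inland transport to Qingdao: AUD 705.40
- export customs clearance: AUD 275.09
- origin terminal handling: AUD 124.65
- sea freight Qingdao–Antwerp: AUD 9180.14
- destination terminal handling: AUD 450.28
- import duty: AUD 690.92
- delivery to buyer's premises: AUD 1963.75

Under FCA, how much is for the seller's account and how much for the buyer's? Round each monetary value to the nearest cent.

Seller: AUD 33510.96; buyer: AUD 12409.74

FCA: the seller delivers export-cleared goods to the carrier; the buyer bears costs from that point.
Seller's account: goods 32530.47 + inland to port 705.40 + export clearance 275.09 = 33510.96
Buyer's account: origin terminal 124.65 + freight 9180.14 + destination terminal 450.28 + duty 690.92 + delivery 1963.75 = 12409.74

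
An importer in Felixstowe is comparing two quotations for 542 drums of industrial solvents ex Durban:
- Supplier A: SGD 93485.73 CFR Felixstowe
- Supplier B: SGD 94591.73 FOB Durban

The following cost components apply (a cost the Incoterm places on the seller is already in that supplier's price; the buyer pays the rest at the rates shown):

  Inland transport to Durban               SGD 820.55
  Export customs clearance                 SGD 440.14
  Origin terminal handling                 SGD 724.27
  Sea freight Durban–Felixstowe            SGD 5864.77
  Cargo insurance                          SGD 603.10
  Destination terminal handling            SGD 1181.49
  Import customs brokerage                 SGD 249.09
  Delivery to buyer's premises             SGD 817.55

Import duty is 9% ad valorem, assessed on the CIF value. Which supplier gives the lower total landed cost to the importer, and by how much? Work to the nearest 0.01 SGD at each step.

Supplier A is cheaper by SGD 7598.14

Supplier A (CFR):
CIF value = CFR price + insurance = 93485.73 + 603.10 = 94088.83
Import duty = 94088.83 × 9% = 8467.99
Buyer bears (A): 603.10 + 1181.49 + 249.09 + 817.55 = 2851.23
Landed cost (A) = invoice 93485.73 + 2851.23 + duty 8467.99 = 104804.95
Supplier B (FOB):
CIF value = FOB price + freight + insurance = 94591.73 + 5864.77 + 603.10 = 101059.60
Import duty = 101059.60 × 9% = 9095.36
Buyer bears (B): 5864.77 + 603.10 + 1181.49 + 249.09 + 817.55 = 8716.00
Landed cost (B) = invoice 94591.73 + 8716.00 + duty 9095.36 = 112403.09
Difference = |104804.95 − 112403.09| = 7598.14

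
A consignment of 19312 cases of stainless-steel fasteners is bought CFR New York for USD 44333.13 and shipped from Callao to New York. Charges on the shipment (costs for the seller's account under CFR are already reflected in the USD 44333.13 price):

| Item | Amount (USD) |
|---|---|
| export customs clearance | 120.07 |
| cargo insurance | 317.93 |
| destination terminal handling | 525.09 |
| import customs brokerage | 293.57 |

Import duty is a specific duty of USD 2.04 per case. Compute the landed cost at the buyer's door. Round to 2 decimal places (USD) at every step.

CFR: the seller pays costs through ocean freight to the destination port, but not insurance.
Already in the invoice (seller's account under CFR): export clearance — exclude.
CIF value = CFR price + insurance = 44333.13 + 317.93 = 44651.06
Import duty = 19312 × 2.04 = 39396.48
Buyer bears: insurance 317.93 + destination terminal 525.09 + brokerage 293.57 + duty 39396.48 = 40533.07
Landed cost = invoice 44333.13 + 40533.07 = 84866.20

Total landed cost: USD 84866.20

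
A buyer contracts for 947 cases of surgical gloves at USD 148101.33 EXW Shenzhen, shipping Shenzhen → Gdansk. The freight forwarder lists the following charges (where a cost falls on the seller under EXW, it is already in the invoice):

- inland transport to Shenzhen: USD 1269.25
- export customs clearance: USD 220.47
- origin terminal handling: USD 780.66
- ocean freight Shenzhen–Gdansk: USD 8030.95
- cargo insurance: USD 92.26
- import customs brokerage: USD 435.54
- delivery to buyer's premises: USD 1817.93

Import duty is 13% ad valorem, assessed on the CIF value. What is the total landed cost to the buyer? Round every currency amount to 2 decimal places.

EXW: the seller makes goods available at their premises; the buyer bears all onward costs.
CIF value = EXW price + inland to port + export clearance + origin terminal + freight + insurance = 148101.33 + 1269.25 + 220.47 + 780.66 + 8030.95 + 92.26 = 158494.92
Import duty = 158494.92 × 13% = 20604.34
Buyer bears: inland to port 1269.25 + export clearance 220.47 + origin terminal 780.66 + freight 8030.95 + insurance 92.26 + brokerage 435.54 + delivery 1817.93 + duty 20604.34 = 33251.40
Landed cost = invoice 148101.33 + 33251.40 = 181352.73

Total landed cost: USD 181352.73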